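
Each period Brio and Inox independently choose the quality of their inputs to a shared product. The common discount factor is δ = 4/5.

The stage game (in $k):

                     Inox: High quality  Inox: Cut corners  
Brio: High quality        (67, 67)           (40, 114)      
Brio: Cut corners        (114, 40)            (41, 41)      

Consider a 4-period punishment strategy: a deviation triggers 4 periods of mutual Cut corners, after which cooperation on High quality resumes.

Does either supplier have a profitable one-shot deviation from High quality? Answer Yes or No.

A one-shot deviation gives 114 now, then 41 for 4 periods, then back to 67.
Gain from deviating: (114−67) today; loss: (67−41) in each of the next 4 periods.
No-deviation condition: (67−41)(δ+…+δ^4) ≥ 114−67, i.e. δ+…+δ^4 ≥ 47/26.
At δ = 4/5: δ+…+δ^4 = 2.3616 ≥ 1.8077.
So cooperation is sustainable.

No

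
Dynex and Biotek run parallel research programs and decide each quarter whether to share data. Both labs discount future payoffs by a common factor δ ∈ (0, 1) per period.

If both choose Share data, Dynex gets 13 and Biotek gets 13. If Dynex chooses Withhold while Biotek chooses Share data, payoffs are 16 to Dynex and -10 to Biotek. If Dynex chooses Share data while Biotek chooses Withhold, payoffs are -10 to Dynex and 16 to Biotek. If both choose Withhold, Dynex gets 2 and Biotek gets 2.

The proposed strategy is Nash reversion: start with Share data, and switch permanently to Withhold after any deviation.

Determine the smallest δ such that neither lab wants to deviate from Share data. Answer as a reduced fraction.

3/14

Cooperation forever yields 13 each period: 13/(1−δ).
Deviating yields 16 once, then 2 forever: 16 + 2δ/(1−δ).
No profitable deviation requires 13/(1−δ) ≥ 16 + 2δ/(1−δ).
Multiplying by (1−δ): 13 ≥ 16(1−δ) + 2δ = 16 − 14δ.
So 14δ ≥ 3, i.e. δ ≥ 3/14.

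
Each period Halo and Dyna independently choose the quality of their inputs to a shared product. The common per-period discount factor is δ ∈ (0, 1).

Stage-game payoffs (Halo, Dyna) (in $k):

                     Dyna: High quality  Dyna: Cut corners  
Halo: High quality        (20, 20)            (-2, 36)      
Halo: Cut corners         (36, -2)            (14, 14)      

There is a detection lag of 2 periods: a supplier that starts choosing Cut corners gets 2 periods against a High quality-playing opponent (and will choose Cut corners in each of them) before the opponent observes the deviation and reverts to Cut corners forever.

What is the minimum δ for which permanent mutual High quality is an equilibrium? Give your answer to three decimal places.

The best deviation is to choose Cut corners for all 2 undetected periods, earning 36 each, then 14 forever once detected.
Deviation value: 36(1−δ^2)/(1−δ) + 14δ^2/(1−δ); cooperation value: 20/(1−δ).
IC: 20 ≥ 36(1−δ^2) + 14δ^2 = 36 − 22δ^2.
So δ^2 ≥ 16/22 = 8/11, giving δ ≥ (8/11)^(1/2) ≈ 0.853.

0.853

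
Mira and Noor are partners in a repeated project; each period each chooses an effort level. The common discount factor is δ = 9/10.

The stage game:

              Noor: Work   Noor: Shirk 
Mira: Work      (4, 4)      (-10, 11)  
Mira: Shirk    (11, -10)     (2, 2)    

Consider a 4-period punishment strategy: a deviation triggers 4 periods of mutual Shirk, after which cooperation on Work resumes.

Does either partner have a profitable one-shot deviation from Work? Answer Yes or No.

Yes

Comparing payoff streams over the 5 periods until play realigns: cooperate → 4(1+δ+…+δ^4); deviate → 11 + 2(δ+…+δ^4).
Cooperation is sustained iff (4−2)(δ+…+δ^4) ≥ 11−4.
δ+…+δ^4 = 9/10·(1−(9/10)^4)/(1−9/10) = 3.0951, and (11−4)/(4−2) = 3.5000.
3.0951 < 3.5000, so cooperation is not sustainable.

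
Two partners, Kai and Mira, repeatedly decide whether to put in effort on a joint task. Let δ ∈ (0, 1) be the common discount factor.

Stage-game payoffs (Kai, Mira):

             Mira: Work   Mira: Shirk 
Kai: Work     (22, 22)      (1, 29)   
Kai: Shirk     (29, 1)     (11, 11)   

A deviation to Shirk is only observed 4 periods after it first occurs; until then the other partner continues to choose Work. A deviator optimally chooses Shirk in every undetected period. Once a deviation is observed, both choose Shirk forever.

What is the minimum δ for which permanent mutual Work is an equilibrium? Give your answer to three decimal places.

The best deviation is to choose Shirk for all 4 undetected periods, earning 29 each, then 11 forever once detected.
Deviation value: 29(1−δ^4)/(1−δ) + 11δ^4/(1−δ); cooperation value: 22/(1−δ).
IC: 22 ≥ 29(1−δ^4) + 11δ^4 = 29 − 18δ^4.
So δ^4 ≥ 7/18, giving δ ≥ (7/18)^(1/4) ≈ 0.790.

0.790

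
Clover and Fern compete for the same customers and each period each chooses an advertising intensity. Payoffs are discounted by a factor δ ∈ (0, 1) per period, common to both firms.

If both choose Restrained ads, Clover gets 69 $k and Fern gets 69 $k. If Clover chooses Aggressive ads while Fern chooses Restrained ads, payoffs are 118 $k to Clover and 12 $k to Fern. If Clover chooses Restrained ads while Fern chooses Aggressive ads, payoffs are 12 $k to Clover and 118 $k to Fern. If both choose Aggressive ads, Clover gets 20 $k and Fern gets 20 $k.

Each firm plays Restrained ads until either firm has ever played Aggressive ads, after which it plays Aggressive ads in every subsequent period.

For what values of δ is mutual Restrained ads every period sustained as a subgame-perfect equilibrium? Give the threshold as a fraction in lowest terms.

1/2

69/(1−δ) ≥ 118 + 20δ/(1−δ)
69 ≥ 118 − 98δ
δ ≥ 49/98 = 1/2.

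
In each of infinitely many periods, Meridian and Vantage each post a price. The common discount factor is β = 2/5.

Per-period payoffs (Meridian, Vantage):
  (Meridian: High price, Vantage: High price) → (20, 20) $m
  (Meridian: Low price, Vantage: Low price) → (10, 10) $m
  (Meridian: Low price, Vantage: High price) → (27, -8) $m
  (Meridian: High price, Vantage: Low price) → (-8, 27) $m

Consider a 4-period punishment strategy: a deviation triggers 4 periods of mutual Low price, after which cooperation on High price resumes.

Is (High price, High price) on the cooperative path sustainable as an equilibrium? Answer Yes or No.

No

IC: β+…+β^4 ≥ (27−20)/(20−10) = 7/10.
At β = 2/5: partial sum = 0.6496 < 0.7000. Cooperation not sustainable.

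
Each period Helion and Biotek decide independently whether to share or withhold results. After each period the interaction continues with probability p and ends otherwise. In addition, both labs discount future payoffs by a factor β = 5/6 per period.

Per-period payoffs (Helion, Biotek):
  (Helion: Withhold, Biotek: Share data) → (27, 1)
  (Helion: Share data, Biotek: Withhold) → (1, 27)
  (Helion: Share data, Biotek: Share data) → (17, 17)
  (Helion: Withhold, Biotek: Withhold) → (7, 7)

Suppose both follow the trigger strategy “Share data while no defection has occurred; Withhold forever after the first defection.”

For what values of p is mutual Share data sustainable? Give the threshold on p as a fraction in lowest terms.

Expected continuation weight on next period's payoff is β·p = 5/6·p, which plays the role of the discount factor.
Cooperation requires 5/6·p ≥ (27−17)/(27−7) = 1/2, hence p ≥ 3/5.

3/5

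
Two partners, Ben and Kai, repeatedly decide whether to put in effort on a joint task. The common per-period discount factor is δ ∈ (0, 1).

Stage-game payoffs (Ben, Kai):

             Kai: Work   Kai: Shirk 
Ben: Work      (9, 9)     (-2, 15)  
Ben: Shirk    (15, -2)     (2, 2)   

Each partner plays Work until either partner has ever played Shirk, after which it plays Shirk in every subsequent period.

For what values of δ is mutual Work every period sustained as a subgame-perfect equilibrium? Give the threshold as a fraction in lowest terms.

One-period gain from deviating is 15 − 9 = 6. The loss is 9 − 2 = 7 in every subsequent period, with present value 7·δ/(1−δ).
Deviation is unprofitable when 7·δ/(1−δ) ≥ 6, i.e. δ/(1−δ) ≥ 6/7.
Equivalently δ ≥ 6/(6+7) = 6/13.

6/13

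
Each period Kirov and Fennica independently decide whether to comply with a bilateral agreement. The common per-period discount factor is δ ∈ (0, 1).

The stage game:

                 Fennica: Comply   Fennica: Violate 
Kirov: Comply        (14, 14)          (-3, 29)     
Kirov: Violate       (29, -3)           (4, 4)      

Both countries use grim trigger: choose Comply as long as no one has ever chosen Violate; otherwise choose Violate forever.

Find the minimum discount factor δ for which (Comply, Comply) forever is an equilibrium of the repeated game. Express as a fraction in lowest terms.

Cooperation forever yields 14 each period: 14/(1−δ).
Deviating yields 29 once, then 4 forever: 29 + 4δ/(1−δ).
No profitable deviation requires 14/(1−δ) ≥ 29 + 4δ/(1−δ).
Multiplying by (1−δ): 14 ≥ 29(1−δ) + 4δ = 29 − 25δ.
So 25δ ≥ 15, i.e. δ ≥ 15/25 = 3/5.

3/5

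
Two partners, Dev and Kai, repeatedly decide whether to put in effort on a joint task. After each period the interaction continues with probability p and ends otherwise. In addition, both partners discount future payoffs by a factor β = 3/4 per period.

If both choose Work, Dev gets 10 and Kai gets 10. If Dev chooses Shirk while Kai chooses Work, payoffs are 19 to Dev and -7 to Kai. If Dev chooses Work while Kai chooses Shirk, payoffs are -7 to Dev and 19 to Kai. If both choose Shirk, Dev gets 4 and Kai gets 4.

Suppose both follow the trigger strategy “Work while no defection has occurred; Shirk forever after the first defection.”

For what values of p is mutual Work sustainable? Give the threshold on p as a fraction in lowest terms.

Expected continuation weight on next period's payoff is β·p = 3/4·p, which plays the role of the discount factor.
Cooperation requires 3/4·p ≥ (19−10)/(19−4) = 3/5, hence p ≥ 4/5.

4/5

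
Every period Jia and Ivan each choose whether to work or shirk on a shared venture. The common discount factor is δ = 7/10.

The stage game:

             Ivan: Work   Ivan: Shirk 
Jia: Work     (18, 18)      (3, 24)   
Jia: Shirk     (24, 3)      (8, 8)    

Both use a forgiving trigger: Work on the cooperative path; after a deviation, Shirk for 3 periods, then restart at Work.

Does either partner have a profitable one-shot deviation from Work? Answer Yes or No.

Comparing payoff streams over the 4 periods until play realigns: cooperate → 18(1+δ+…+δ^3); deviate → 24 + 8(δ+…+δ^3).
Cooperation is sustained iff (18−8)(δ+…+δ^3) ≥ 24−18.
δ+…+δ^3 = 7/10·(1−(7/10)^3)/(1−7/10) = 1.5330, and (24−18)/(18−8) = 0.6000.
1.5330 ≥ 0.6000, so cooperation is sustainable.

No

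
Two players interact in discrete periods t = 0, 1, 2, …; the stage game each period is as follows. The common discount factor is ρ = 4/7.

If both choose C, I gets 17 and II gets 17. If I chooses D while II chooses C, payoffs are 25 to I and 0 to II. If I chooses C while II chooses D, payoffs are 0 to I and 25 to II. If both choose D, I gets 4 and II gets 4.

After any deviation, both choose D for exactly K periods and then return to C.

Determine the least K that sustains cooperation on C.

2

IC: ρ(1−ρ^K)/(1−ρ) ≥ (25−17)/(17−4) = 8/13.
With ρ = 4/7: need 1 − ρ^K ≥ 8/13·(1−4/7)/(4/7), i.e. ρ^K ≤ 0.5385.
Since (4/7)^1 = 0.5714 and (4/7)^2 = 0.3265, the smallest such K is 2.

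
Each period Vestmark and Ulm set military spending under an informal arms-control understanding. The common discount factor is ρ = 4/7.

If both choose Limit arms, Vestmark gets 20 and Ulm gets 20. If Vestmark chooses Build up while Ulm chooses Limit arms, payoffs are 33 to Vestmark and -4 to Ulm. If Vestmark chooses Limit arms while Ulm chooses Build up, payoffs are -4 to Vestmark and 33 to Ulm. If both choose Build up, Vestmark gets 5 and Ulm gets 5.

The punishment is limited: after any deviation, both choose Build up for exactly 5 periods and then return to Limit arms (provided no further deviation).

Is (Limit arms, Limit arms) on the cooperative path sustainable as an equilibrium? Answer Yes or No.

Yes

A one-shot deviation gives 33 now, then 5 for 5 periods, then back to 20.
Gain from deviating: (33−20) today; loss: (20−5) in each of the next 5 periods.
No-deviation condition: (20−5)(ρ+…+ρ^5) ≥ 33−20, i.e. ρ+…+ρ^5 ≥ 13/15.
At ρ = 4/7: ρ+…+ρ^5 = 1.2521 ≥ 0.8667.
So cooperation is sustainable.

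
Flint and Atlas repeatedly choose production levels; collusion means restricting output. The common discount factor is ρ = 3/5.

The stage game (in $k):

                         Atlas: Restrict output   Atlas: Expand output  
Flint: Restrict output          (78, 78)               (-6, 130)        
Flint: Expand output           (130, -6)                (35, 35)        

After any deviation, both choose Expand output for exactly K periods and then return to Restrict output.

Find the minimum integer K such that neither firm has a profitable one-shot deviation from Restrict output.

4

IC: ρ(1−ρ^K)/(1−ρ) ≥ (130−78)/(78−35) = 52/43.
With ρ = 3/5: need 1 − ρ^K ≥ 52/43·(1−3/5)/(3/5), i.e. ρ^K ≤ 0.1938.
Since (3/5)^3 = 0.2160 and (3/5)^4 = 0.1296, the smallest such K is 4.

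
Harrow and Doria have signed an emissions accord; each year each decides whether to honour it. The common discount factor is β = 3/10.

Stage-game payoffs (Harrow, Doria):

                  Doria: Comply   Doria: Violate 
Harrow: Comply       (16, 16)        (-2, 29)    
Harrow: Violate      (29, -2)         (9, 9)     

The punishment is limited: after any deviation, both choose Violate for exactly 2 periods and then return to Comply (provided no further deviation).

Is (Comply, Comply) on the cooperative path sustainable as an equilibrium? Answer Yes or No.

No

IC: β+…+β^2 ≥ (29−16)/(16−9) = 13/7.
At β = 3/10: partial sum = 0.3900 < 1.8571. Cooperation not sustainable.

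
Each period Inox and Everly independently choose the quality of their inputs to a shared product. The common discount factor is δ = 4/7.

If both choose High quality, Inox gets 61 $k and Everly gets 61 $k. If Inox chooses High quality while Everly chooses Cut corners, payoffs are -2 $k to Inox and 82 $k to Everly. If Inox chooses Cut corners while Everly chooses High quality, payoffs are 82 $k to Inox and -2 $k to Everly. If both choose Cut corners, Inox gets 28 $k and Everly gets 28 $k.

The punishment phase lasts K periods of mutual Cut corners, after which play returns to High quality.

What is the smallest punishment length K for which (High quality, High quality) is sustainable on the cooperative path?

2

Need Σ_{k=1}^{K} δ^k ≥ (82−61)/(61−28) = 0.6364 at δ = 4/7.
At K = 1 the sum is 0.5714 < 0.6364; at K = 2 it is 0.8980 ≥ 0.6364.
So the minimum punishment length is K = 2.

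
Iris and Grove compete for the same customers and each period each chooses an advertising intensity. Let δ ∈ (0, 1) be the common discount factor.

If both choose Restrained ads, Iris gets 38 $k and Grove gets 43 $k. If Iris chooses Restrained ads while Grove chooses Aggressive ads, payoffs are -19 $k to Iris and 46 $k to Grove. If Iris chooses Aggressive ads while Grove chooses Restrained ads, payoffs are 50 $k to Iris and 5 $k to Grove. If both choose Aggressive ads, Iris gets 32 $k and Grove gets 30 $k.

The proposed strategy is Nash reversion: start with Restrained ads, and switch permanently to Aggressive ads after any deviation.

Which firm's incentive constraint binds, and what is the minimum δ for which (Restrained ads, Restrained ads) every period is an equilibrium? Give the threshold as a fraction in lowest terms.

Iris; δ ≥ 2/3

For Iris: deviation gain 50−38 = 12, per-period punishment loss 38−32 = 6. IC gives δ ≥ 12/18 = 2/3.
For Grove: gain 3, loss 13 per period, so δ ≥ 3/16.
The tighter constraint is Iris's, so cooperation needs δ ≥ 2/3.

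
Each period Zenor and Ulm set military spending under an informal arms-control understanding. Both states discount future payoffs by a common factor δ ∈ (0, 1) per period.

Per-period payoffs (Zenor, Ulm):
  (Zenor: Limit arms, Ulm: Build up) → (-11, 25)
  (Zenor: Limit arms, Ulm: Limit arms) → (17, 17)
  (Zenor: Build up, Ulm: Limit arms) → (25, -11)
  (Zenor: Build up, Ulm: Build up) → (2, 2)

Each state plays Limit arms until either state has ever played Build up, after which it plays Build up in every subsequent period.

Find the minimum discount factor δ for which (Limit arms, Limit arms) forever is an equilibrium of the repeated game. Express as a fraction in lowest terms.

8/23

One-period gain from deviating is 25 − 17 = 8. The loss is 17 − 2 = 15 in every subsequent period, with present value 15·δ/(1−δ).
Deviation is unprofitable when 15·δ/(1−δ) ≥ 8, i.e. δ/(1−δ) ≥ 8/15.
Equivalently δ ≥ 8/(8+15) = 8/23.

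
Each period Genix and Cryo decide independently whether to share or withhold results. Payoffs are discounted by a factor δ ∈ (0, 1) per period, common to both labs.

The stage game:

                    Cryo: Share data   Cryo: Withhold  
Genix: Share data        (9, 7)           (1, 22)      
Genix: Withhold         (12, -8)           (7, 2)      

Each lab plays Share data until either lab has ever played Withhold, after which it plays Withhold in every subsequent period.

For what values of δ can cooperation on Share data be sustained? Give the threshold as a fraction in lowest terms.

For Genix: deviation gain 12−9 = 3, per-period punishment loss 9−7 = 2. IC gives δ ≥ 3/5.
For Cryo: gain 15, loss 5 per period, so δ ≥ 15/20 = 3/4.
The tighter constraint is Cryo's, so cooperation needs δ ≥ 3/4.

3/4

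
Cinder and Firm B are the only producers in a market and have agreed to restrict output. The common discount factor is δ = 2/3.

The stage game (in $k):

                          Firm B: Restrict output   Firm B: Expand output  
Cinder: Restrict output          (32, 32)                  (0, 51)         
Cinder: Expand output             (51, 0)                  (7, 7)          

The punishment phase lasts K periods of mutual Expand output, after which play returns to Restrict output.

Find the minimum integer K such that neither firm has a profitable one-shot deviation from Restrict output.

No profitable deviation requires (32−7)(δ+…+δ^K) ≥ 51−32, i.e. δ+…+δ^K ≥ 19/25 ≈ 0.7600.
With δ = 2/3, the partial sums are K=1: 0.6667, K=2: 1.1111.
K = 2 is the first length at which the sum reaches 0.7600.

2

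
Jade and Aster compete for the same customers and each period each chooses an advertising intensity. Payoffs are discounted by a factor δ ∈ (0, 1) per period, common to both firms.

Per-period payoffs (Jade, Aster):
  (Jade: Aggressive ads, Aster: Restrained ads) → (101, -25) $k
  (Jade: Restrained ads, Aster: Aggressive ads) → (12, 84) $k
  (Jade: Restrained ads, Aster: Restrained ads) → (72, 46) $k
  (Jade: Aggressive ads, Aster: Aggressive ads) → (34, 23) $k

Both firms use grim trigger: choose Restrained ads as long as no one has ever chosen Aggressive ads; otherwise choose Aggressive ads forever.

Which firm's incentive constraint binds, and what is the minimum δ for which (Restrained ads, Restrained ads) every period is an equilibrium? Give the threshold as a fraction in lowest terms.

Aster; δ ≥ 38/61

Jade: cooperation gives 72 each period; deviation gives 101 once then 34 forever.
  72/(1−δ) ≥ 101 + 34δ/(1−δ) ⇒ δ ≥ 29/67.
Aster: cooperation gives 46 each period; deviation gives 84 once then 23 forever.
  δ ≥ 38/61.
Both must hold, so the binding constraint is Aster's: δ ≥ 38/61.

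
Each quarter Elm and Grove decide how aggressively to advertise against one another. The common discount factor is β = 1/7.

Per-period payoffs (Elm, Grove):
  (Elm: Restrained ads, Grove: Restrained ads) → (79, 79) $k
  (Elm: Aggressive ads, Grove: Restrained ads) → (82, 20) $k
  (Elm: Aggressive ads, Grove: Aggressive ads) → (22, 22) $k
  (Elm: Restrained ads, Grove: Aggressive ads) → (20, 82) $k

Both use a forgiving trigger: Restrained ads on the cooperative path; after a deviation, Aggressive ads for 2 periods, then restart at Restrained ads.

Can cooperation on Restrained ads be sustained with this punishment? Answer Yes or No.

Comparing payoff streams over the 3 periods until play realigns: cooperate → 79(1+β+…+β^2); deviate → 82 + 22(β+…+β^2).
Cooperation is sustained iff (79−22)(β+…+β^2) ≥ 82−79.
β+…+β^2 = 1/7·(1−(1/7)^2)/(1−1/7) = 0.1633, and (82−79)/(79−22) = 0.0526.
0.1633 ≥ 0.0526, so cooperation is sustainable.

Yes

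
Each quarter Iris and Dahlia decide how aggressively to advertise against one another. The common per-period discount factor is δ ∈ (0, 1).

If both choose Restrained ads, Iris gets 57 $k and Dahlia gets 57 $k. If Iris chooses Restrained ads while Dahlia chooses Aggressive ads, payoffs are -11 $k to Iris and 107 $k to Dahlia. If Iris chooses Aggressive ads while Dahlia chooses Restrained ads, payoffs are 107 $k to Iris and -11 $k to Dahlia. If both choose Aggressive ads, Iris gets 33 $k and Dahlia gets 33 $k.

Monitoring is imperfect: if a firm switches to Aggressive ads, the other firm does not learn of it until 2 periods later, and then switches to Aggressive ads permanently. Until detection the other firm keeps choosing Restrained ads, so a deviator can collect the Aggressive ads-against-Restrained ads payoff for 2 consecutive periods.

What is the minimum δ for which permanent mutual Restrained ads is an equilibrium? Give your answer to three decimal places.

Deviating for the 2 undetected periods gains 107−57 = 50 per period over cooperation, then loses 57−33 = 24 per period forever once punishment starts.
Gain: 50(1 + δ + … + δ^1); loss: 24·δ^2/(1−δ).
No profitable deviation ⇔ 50(1−δ^2) ≤ 24·δ^2, i.e. δ^2 ≥ 50/(50+24) = 25/37.
Hence δ ≥ (25/37)^(1/2) ≈ 0.822.

0.822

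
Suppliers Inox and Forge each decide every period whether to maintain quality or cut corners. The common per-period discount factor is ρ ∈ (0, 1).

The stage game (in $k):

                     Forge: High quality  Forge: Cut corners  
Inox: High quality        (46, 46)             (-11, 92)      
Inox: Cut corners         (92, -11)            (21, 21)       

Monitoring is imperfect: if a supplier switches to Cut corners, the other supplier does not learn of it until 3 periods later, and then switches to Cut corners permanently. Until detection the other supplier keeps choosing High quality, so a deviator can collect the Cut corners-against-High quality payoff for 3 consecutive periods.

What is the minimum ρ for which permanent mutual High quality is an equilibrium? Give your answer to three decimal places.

0.865

The best deviation is to choose Cut corners for all 3 undetected periods, earning 92 each, then 21 forever once detected.
Deviation value: 92(1−ρ^3)/(1−ρ) + 21ρ^3/(1−ρ); cooperation value: 46/(1−ρ).
IC: 46 ≥ 92(1−ρ^3) + 21ρ^3 = 92 − 71ρ^3.
So ρ^3 ≥ 46/71, giving ρ ≥ (46/71)^(1/3) ≈ 0.865.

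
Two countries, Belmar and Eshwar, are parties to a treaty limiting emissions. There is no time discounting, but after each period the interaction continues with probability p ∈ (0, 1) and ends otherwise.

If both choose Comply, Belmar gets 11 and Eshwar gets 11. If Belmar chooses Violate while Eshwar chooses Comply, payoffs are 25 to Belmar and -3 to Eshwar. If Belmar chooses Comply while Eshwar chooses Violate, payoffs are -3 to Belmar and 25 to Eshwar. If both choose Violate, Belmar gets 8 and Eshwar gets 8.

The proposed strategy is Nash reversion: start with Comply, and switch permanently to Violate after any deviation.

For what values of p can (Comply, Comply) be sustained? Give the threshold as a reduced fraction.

14/17

Expected cooperation value is 11 + p·11 + p²·11 + … = 11/(1−p); deviation gives 25 + p·8/(1−p).
11 ≥ 25(1−p) + 8p ⇒ 17p ≥ 14 ⇒ p ≥ 14/17.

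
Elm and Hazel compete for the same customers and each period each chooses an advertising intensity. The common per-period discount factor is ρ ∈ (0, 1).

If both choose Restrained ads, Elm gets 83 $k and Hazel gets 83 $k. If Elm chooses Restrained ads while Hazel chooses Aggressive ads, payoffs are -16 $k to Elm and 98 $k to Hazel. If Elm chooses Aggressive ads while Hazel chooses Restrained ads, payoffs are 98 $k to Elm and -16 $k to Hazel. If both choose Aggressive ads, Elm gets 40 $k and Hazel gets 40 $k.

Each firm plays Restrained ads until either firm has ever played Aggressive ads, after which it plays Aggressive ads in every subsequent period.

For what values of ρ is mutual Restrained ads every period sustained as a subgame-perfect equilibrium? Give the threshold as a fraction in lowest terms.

Cooperation forever yields 83 each period: 83/(1−ρ).
Deviating yields 98 once, then 40 forever: 98 + 40ρ/(1−ρ).
No profitable deviation requires 83/(1−ρ) ≥ 98 + 40ρ/(1−ρ).
Multiplying by (1−ρ): 83 ≥ 98(1−ρ) + 40ρ = 98 − 58ρ.
So 58ρ ≥ 15, i.e. ρ ≥ 15/58.

15/58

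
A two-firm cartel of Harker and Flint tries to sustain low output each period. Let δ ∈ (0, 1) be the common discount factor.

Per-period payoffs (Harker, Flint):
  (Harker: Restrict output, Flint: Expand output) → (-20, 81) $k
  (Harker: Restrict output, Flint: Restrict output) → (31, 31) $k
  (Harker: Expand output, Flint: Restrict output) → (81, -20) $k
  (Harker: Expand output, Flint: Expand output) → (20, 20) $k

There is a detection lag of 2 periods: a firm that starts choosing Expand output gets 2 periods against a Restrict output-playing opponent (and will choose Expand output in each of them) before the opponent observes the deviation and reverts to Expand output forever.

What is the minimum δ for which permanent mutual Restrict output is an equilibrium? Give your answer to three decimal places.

0.905

Deviating for the 2 undetected periods gains 81−31 = 50 per period over cooperation, then loses 31−20 = 11 per period forever once punishment starts.
Gain: 50(1 + δ + … + δ^1); loss: 11·δ^2/(1−δ).
No profitable deviation ⇔ 50(1−δ^2) ≤ 11·δ^2, i.e. δ^2 ≥ 50/(50+11) = 50/61.
Hence δ ≥ (50/61)^(1/2) ≈ 0.905.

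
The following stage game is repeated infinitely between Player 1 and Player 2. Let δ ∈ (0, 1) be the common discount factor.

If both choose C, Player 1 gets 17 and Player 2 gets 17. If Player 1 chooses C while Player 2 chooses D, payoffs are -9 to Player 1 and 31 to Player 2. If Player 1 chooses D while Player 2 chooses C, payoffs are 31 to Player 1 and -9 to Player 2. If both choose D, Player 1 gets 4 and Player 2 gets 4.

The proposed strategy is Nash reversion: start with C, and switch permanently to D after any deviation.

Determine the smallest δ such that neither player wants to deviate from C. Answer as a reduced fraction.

14/27

Under grim trigger the critical discount factor is (T−C)/(T−P) with T = 31, C = 17, P = 4.
δ* = (31−17)/(31−4) = 14/27.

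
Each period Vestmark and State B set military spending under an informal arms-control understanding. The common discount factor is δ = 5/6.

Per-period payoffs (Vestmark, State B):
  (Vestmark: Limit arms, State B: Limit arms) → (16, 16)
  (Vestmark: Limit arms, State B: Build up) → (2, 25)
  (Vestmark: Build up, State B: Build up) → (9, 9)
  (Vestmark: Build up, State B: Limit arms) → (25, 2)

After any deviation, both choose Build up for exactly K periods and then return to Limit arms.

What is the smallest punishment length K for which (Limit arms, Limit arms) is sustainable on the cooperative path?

2

IC: δ(1−δ^K)/(1−δ) ≥ (25−16)/(16−9) = 9/7.
With δ = 5/6: need 1 − δ^K ≥ 9/7·(1−5/6)/(5/6), i.e. δ^K ≤ 0.7429.
Since (5/6)^1 = 0.8333 and (5/6)^2 = 0.6944, the smallest such K is 2.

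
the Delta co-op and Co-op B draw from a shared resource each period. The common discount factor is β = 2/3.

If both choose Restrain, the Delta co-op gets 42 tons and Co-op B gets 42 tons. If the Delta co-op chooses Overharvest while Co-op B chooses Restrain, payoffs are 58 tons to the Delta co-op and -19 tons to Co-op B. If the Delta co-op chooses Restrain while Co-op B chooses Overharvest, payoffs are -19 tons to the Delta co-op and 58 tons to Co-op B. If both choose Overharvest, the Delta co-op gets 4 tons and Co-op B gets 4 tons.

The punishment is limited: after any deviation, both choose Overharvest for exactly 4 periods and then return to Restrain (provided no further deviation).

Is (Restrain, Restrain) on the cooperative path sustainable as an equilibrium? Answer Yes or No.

Yes

IC: β+…+β^4 ≥ (58−42)/(42−4) = 8/19.
At β = 2/3: partial sum = 1.6049 ≥ 0.4211. Cooperation sustainable.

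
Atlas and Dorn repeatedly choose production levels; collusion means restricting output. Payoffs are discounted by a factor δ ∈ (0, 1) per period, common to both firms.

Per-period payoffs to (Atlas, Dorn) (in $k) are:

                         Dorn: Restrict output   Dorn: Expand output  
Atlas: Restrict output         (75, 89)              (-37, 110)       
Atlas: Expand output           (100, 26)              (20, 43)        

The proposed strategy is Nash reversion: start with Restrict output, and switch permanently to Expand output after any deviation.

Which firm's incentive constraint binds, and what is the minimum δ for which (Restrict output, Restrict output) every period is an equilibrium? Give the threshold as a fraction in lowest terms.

Atlas: cooperation gives 75 each period; deviation gives 100 once then 20 forever.
  75/(1−δ) ≥ 100 + 20δ/(1−δ) ⇒ δ ≥ 25/80 = 5/16.
Dorn: cooperation gives 89 each period; deviation gives 110 once then 43 forever.
  δ ≥ 21/67.
Both must hold, so the binding constraint is Dorn's: δ ≥ 21/67.

Dorn; δ ≥ 21/67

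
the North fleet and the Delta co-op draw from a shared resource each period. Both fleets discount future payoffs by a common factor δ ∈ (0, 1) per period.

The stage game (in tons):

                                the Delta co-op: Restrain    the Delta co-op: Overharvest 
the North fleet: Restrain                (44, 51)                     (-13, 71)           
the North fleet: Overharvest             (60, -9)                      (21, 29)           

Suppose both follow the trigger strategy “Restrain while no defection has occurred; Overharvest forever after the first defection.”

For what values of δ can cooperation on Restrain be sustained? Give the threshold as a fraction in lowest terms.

10/21

For the North fleet: deviation gain 60−44 = 16, per-period punishment loss 44−21 = 23. IC gives δ ≥ 16/39.
For the Delta co-op: gain 20, loss 22 per period, so δ ≥ 20/42 = 10/21.
The tighter constraint is the Delta co-op's, so cooperation needs δ ≥ 10/21.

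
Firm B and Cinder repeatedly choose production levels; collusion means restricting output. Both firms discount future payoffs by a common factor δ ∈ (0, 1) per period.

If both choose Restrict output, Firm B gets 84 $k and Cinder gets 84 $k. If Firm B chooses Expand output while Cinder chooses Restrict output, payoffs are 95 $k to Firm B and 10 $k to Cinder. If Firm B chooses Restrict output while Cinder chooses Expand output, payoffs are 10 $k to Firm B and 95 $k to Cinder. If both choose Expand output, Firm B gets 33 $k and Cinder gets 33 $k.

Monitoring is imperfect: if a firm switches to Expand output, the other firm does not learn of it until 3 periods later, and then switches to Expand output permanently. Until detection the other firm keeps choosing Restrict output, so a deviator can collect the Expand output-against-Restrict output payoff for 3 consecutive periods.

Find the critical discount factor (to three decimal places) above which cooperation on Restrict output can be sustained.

0.562

A deviator earns 95 for 3 periods, then 33 forever; cooperating earns 84 forever. Multiplying the IC by (1−δ):
84 ≥ 95(1−δ^3) + 33δ^3, so 62·δ^3 ≥ 11 and δ^3 ≥ 11/62.
δ ≥ (11/62)^(1/3) ≈ 0.562.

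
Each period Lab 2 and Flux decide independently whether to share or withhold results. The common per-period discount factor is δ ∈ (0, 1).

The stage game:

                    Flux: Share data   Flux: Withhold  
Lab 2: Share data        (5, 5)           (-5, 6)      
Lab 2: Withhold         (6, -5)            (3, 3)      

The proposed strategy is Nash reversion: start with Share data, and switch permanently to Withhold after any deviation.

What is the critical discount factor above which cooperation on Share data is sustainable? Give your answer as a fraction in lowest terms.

1/3

Under grim trigger the critical discount factor is (T−C)/(T−P) with T = 6, C = 5, P = 3.
δ* = (6−5)/(6−3) = 1/3.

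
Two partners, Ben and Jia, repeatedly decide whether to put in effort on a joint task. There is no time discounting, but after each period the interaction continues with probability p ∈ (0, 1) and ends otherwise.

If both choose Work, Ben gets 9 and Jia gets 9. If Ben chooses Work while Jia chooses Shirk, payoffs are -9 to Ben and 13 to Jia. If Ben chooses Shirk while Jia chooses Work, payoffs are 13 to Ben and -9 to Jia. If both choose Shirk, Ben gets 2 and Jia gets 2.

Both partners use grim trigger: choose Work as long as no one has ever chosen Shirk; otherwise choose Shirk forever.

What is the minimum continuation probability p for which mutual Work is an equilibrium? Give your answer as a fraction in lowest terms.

Expected cooperation value is 9 + p·9 + p²·9 + … = 9/(1−p); deviation gives 13 + p·2/(1−p).
9 ≥ 13(1−p) + 2p ⇒ 11p ≥ 4 ⇒ p ≥ 4/11.

4/11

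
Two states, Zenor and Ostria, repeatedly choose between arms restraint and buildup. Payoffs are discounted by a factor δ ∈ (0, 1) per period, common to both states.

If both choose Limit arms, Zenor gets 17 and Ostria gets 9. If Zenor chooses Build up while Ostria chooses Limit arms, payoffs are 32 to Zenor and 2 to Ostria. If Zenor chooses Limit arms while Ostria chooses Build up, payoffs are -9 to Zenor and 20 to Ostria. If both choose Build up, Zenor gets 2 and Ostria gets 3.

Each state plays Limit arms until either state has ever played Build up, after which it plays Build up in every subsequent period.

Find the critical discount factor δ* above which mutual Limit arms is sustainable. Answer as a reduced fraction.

11/17

For Zenor: deviation gain 32−17 = 15, per-period punishment loss 17−2 = 15. IC gives δ ≥ 15/30 = 1/2.
For Ostria: gain 11, loss 6 per period, so δ ≥ 11/17.
The tighter constraint is Ostria's, so cooperation needs δ ≥ 11/17.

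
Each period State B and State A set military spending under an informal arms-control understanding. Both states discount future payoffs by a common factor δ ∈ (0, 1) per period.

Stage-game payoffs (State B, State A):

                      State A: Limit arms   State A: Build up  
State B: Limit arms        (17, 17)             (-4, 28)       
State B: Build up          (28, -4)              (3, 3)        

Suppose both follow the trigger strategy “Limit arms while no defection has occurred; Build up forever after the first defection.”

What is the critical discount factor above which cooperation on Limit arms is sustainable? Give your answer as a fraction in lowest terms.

One-period gain from deviating is 28 − 17 = 11. The loss is 17 − 3 = 14 in every subsequent period, with present value 14·δ/(1−δ).
Deviation is unprofitable when 14·δ/(1−δ) ≥ 11, i.e. δ/(1−δ) ≥ 11/14.
Equivalently δ ≥ 11/(11+14) = 11/25.

11/25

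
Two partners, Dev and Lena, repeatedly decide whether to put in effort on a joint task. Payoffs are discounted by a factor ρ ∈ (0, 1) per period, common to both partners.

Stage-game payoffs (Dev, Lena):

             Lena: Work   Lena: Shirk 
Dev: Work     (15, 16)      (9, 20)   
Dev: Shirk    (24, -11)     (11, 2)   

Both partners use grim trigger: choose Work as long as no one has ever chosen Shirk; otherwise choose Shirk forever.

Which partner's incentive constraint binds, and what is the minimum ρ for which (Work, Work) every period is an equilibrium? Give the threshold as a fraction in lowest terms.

Dev; ρ ≥ 9/13

Dev's threshold: (24−15)/(24−11) = 9/13.
Lena's threshold: (20−16)/(20−2) = 2/9.
9/13 > 2/9, so Dev binds and ρ* = 9/13.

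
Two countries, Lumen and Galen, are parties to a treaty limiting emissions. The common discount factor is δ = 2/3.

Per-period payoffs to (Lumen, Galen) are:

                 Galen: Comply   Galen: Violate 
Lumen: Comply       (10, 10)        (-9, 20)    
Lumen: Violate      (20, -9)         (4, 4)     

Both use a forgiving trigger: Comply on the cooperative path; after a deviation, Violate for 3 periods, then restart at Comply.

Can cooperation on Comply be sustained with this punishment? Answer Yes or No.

Comparing payoff streams over the 4 periods until play realigns: cooperate → 10(1+δ+…+δ^3); deviate → 20 + 4(δ+…+δ^3).
Cooperation is sustained iff (10−4)(δ+…+δ^3) ≥ 20−10.
δ+…+δ^3 = 2/3·(1−(2/3)^3)/(1−2/3) = 1.4074, and (20−10)/(10−4) = 1.6667.
1.4074 < 1.6667, so cooperation is not sustainable.

No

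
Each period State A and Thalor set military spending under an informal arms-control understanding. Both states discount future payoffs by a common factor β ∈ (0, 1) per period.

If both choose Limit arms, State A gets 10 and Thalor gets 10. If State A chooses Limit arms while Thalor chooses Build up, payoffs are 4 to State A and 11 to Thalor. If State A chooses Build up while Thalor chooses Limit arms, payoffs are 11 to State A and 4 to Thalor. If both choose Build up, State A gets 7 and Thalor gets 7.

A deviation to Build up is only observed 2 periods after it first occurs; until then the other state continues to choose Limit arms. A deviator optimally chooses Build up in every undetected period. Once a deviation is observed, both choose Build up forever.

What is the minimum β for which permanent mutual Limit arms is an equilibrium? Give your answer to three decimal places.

Deviating for the 2 undetected periods gains 11−10 = 1 per period over cooperation, then loses 10−7 = 3 per period forever once punishment starts.
Gain: 1(1 + β + … + β^1); loss: 3·β^2/(1−β).
No profitable deviation ⇔ 1(1−β^2) ≤ 3·β^2, i.e. β^2 ≥ 1/(1+3) = 1/4.
Hence β ≥ (1/4)^(1/2) ≈ 0.500.

0.500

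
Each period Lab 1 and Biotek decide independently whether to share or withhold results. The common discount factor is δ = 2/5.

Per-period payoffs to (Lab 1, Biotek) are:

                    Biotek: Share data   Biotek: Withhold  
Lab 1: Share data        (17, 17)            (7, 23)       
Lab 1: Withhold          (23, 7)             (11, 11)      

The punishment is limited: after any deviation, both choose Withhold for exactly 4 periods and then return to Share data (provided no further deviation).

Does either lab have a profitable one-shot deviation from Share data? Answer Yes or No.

Yes

IC: δ+…+δ^4 ≥ (23−17)/(17−11) = 1.
At δ = 2/5: partial sum = 0.6496 < 1.0000. Cooperation not sustainable.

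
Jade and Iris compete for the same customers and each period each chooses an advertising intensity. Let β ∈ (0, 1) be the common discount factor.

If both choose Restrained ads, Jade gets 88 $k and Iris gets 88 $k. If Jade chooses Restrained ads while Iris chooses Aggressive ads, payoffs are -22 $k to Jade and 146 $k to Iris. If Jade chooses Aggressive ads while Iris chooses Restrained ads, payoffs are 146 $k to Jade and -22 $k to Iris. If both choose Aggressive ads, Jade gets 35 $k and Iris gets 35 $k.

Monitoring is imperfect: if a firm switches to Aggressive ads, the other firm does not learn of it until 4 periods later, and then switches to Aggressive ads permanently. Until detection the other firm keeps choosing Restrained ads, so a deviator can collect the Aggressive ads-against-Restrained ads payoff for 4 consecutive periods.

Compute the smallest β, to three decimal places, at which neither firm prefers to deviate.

A deviator earns 146 for 4 periods, then 35 forever; cooperating earns 88 forever. Multiplying the IC by (1−β):
88 ≥ 146(1−β^4) + 35β^4, so 111·β^4 ≥ 58 and β^4 ≥ 58/111.
β ≥ (58/111)^(1/4) ≈ 0.850.

0.850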